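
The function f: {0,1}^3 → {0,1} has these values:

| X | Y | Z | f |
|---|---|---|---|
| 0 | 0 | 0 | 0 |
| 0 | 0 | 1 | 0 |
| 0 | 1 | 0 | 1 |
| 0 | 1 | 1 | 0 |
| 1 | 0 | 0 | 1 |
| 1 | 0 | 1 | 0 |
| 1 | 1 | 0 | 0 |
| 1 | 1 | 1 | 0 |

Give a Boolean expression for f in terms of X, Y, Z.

Collect the rows where f=1 — (0,1,0), (1,0,0) — and write one minterm per row: ¬X·Y·¬Z, X·¬Y·¬Z. Their union (logical OR) reproduces the table exactly.

f(X, Y, Z) = ((NOT X AND Y) AND NOT Z) OR ((X AND NOT Y) AND NOT Z)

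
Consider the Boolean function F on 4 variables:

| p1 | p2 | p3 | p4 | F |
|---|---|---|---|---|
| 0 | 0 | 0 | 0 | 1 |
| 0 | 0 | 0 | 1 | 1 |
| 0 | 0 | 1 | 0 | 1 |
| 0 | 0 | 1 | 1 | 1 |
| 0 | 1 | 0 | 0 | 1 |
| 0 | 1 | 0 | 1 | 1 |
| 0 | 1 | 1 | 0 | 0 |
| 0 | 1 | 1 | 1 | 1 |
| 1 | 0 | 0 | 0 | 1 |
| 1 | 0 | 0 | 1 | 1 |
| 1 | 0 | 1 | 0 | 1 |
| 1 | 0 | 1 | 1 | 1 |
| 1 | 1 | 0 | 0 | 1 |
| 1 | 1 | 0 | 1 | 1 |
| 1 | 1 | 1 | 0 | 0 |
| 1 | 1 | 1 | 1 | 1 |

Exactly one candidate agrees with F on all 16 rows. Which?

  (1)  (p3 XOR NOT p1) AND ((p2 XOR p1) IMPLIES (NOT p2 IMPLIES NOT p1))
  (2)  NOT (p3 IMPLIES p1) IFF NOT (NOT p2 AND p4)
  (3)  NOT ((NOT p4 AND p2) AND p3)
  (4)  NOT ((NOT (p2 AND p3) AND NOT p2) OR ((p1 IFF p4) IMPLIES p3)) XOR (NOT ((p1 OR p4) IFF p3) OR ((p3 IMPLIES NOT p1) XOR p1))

3

(1) disagrees with F on (0,0,1,0) (formula → 0, table → 1); rule it out.
(2) disagrees with F on (0,0,0,0) (formula → 0, table → 1); rule it out.
(4) disagrees with F on (0,1,0,0) (formula → 0, table → 1); rule it out.
Only (3) survives; checking it on all 16 rows confirms it matches F.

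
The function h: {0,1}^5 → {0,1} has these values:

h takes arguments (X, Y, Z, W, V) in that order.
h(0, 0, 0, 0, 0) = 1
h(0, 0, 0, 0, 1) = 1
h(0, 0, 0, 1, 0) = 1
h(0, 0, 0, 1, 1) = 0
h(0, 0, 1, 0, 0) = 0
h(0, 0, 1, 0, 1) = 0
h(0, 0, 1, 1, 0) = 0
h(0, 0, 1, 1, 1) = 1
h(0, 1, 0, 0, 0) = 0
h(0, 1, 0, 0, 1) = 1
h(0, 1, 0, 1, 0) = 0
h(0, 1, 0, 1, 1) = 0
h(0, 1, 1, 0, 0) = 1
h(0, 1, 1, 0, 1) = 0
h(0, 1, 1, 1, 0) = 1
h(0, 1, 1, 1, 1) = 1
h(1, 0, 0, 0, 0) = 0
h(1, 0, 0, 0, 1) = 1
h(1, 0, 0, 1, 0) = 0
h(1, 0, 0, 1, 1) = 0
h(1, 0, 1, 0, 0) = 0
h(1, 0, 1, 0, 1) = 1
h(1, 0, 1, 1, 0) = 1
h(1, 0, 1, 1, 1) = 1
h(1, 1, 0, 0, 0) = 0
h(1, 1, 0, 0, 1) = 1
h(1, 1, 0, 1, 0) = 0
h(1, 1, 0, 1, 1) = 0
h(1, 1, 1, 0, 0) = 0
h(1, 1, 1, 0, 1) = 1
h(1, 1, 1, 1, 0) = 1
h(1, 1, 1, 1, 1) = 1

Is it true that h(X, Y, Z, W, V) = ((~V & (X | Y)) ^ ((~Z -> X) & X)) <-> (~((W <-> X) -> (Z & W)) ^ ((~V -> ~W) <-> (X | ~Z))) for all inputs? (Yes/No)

Yes

Evaluate ((~V & (X | Y)) ^ ((~Z -> X) & X)) <-> (~((W <-> X) -> (Z & W)) ^ ((~V -> ~W) <-> (X | ~Z))) on each row and compare to h:
  X=0, Y=0, Z=0, W=0, V=0: formula gives 1, h = 1 ✓
  X=0, Y=0, Z=0, W=0, V=1: formula gives 1, h = 1 ✓
  X=0, Y=0, Z=0, W=1, V=0: formula gives 1, h = 1 ✓
  X=0, Y=0, Z=0, W=1, V=1: formula gives 0, h = 0 ✓
  …and likewise for the remaining 28 rows.
All 32 rows match — the expression computes h exactly.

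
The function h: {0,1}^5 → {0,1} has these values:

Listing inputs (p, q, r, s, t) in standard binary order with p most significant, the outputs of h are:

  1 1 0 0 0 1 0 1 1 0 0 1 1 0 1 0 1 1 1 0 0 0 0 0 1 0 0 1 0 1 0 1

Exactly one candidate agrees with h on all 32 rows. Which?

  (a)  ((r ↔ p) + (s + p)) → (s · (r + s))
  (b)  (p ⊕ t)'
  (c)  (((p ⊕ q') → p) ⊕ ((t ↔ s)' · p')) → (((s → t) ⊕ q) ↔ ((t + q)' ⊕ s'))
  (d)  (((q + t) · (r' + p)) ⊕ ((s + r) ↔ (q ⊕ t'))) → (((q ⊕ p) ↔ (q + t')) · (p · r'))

d

(a) disagrees with h on (0,0,0,0,0) (formula → 0, table → 1); rule it out.
(b) disagrees with h on (0,0,0,0,1) (formula → 0, table → 1); rule it out.
(c) disagrees with h on (0,0,0,1,1) (formula → 1, table → 0); rule it out.
Only (d) survives; checking it on all 32 rows confirms it matches h.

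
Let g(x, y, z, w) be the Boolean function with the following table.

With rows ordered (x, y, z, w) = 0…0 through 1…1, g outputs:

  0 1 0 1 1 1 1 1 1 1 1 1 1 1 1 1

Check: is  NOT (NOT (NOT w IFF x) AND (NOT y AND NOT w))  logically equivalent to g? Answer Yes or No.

Test each input against both g and the formula:
  x=0, y=0, z=0, w=0: formula gives 0, g = 0 ✓
  x=0, y=0, z=0, w=1: formula gives 1, g = 1 ✓
  x=0, y=0, z=1, w=0: formula gives 0, g = 0 ✓
  x=0, y=0, z=1, w=1: formula gives 1, g = 1 ✓
  … (the remaining 12 rows also agree.)
Every row agrees, so the formula is equivalent.

Yes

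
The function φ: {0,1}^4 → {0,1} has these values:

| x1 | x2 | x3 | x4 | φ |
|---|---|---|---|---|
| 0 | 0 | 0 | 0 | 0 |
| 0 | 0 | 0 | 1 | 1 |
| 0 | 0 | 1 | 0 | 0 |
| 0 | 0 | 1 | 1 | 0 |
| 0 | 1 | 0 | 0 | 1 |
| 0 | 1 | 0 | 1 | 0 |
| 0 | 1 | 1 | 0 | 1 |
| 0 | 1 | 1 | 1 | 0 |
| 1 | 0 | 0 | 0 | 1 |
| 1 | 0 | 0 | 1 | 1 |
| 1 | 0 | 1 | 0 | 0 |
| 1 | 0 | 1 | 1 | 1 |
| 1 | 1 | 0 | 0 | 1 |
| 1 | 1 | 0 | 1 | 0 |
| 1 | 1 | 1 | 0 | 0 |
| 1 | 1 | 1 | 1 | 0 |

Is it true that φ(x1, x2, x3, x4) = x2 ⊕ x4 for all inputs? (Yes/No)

No

Evaluate x2 ⊕ x4 on each row and compare to φ:
  x1=0, x2=0, x3=0, x4=0: formula gives 0, φ = 0 ✓
  x1=0, x2=0, x3=0, x4=1: formula gives 1, φ = 1 ✓
  x1=0, x2=0, x3=1, x4=0: formula gives 0, φ = 0 ✓
  x1=0, x2=0, x3=1, x4=1: formula gives 1, but φ = 0 ✗
Since they disagree at (0,0,1,1), the expression is not a correct formula for φ.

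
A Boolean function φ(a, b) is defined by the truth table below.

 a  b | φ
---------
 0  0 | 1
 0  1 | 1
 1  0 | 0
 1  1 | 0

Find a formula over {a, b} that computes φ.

The output is the negation of a.

φ(a, b) = ~a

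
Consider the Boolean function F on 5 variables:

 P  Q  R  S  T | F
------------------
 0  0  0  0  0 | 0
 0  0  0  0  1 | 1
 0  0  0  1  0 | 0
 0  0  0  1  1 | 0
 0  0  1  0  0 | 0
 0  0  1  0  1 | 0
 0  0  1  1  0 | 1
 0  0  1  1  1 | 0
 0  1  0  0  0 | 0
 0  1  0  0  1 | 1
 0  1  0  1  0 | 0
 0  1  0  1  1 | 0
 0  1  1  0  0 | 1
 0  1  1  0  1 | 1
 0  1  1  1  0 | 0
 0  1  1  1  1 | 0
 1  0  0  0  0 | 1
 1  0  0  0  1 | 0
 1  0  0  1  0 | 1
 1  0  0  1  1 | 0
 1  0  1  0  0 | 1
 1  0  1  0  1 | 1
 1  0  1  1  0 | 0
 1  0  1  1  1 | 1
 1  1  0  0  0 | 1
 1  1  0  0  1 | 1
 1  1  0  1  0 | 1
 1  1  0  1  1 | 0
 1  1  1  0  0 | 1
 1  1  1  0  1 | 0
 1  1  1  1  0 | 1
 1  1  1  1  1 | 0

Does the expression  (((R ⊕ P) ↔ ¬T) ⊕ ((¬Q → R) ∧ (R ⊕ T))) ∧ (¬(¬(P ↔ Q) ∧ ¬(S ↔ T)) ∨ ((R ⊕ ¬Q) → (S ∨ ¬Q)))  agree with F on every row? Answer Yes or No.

Check the formula against F row by row:
  P=0, Q=0, R=0, S=0, T=0: formula gives 0, F = 0 ✓
  P=0, Q=0, R=0, S=0, T=1: formula gives 1, F = 1 ✓
  P=0, Q=0, R=0, S=1, T=0: formula gives 0, F = 0 ✓
  P=0, Q=0, R=0, S=1, T=1: formula gives 1, but F = 0 ✗
Since they disagree at (0,0,0,1,1), the expression is not a correct formula for F.

No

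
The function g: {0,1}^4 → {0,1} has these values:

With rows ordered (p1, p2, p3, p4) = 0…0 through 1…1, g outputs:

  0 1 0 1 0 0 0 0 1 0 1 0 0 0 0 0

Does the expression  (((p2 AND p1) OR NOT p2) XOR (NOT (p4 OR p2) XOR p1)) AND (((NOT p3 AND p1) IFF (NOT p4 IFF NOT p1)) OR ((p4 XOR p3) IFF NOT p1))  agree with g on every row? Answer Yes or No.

Evaluate (((p2 AND p1) OR NOT p2) XOR (NOT (p4 OR p2) XOR p1)) AND (((NOT p3 AND p1) IFF (NOT p4 IFF NOT p1)) OR ((p4 XOR p3) IFF NOT p1)) on each row and compare to g:
  p1=0, p2=0, p3=0, p4=0: formula gives 0, g = 0 ✓
  p1=0, p2=0, p3=0, p4=1: formula gives 1, g = 1 ✓
  p1=0, p2=0, p3=1, p4=0: formula gives 0, g = 0 ✓
  p1=0, p2=0, p3=1, p4=1: formula gives 1, g = 1 ✓
  … (the remaining 12 rows also agree.)
All 16 rows match — the expression computes g exactly.

Yes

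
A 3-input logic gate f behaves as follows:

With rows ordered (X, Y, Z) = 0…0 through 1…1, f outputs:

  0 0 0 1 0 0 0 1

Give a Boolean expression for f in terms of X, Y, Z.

f=1 on 2 inputs: (0,1,1), (1,1,1). Reading each as a conjunction of literals (¬X·Y·Z, X·Y·Z) and taking the OR gives the canonical DNF.

f(X, Y, Z) = ((¬X ∧ Y) ∧ Z) ∨ ((X ∧ Y) ∧ Z)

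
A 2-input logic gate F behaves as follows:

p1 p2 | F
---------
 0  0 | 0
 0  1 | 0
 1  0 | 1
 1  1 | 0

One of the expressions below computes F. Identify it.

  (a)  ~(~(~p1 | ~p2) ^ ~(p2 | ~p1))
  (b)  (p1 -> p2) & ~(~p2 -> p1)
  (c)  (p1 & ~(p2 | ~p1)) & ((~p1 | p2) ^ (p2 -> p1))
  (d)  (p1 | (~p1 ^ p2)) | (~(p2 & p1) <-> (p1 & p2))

(a): at (0,0) it gives 1, but F = 0 — eliminated.
(b): at (0,0) it gives 1, but F = 0 — eliminated.
(d): at (0,0) it gives 1, but F = 0 — eliminated.
(c) is the remaining candidate, and it agrees with F on all 4 inputs.

c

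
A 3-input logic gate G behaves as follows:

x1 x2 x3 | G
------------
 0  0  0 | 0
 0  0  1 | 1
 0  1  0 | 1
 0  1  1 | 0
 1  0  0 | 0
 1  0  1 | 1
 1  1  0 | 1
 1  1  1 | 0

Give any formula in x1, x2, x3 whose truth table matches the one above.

G=1 on 4 inputs: (0,0,1), (0,1,0), (1,0,1), (1,1,0). Reading each as a conjunction of literals (¬x1·¬x2·x3, ¬x1·x2·¬x3, x1·¬x2·x3, x1·x2·¬x3) and taking the OR gives the canonical DNF.

G(x1, x2, x3) = ((((not x1 and not x2) and x3) or ((not x1 and x2) and not x3)) or ((x1 and not x2) and x3)) or ((x1 and x2) and not x3)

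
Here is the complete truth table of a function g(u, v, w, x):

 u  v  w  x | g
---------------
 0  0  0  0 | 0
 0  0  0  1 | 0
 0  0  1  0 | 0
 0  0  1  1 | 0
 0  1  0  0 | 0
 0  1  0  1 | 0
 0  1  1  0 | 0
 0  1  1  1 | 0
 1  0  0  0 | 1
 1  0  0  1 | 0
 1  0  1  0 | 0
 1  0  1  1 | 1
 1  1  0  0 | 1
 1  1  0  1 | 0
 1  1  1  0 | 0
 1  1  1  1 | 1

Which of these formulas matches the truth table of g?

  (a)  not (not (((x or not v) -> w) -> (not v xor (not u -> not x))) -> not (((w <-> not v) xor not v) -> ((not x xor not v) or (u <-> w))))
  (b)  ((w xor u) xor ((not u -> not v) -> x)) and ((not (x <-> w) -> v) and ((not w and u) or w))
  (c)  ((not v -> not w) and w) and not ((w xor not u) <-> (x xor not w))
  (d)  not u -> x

b

(a) disagrees with g on (0,0,1,0) (formula → 1, table → 0); rule it out.
(c) disagrees with g on (0,1,1,1) (formula → 1, table → 0); rule it out.
(d) disagrees with g on (0,0,0,1) (formula → 1, table → 0); rule it out.
That leaves (b). Evaluating it on every row reproduces the table of g exactly.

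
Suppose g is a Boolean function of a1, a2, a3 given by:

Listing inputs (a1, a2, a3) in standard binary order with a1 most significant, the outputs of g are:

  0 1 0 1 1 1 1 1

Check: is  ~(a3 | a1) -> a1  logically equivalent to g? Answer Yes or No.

Yes

Check the formula against g row by row:
  a1=0, a2=0, a3=0: formula gives 0, g = 0 ✓
  a1=0, a2=0, a3=1: formula gives 1, g = 1 ✓
  a1=0, a2=1, a3=0: formula gives 0, g = 0 ✓
  a1=0, a2=1, a3=1: formula gives 1, g = 1 ✓
  a1=1, a2=0, a3=0: formula gives 1, g = 1 ✓
  … (the remaining 3 rows also agree.)
All 8 rows match — the expression computes g exactly.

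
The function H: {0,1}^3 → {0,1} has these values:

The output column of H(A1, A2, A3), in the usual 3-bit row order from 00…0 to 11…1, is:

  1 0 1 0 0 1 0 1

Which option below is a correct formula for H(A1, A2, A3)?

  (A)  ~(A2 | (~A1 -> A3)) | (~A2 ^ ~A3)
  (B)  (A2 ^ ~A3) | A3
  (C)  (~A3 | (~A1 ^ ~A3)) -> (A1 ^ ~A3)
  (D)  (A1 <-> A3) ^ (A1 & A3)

C

(A): at (0,0,1) it gives 1, but H = 0 — eliminated.
(B): at (0,0,1) it gives 1, but H = 0 — eliminated.
(D): at (1,0,1) it gives 0, but H = 1 — eliminated.
(C) is the remaining candidate, and it agrees with H on all 8 inputs.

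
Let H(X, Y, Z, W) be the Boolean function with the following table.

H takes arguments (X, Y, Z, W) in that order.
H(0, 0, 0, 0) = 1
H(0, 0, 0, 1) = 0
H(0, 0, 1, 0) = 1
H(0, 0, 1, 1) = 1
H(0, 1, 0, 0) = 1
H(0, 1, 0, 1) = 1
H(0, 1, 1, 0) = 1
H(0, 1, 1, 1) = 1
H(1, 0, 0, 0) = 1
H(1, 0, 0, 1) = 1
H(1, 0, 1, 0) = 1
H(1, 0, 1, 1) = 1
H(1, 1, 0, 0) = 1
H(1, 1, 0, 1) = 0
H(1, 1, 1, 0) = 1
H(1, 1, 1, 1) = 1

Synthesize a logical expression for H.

H(X, Y, Z, W) = NOT ((((NOT X AND NOT Y) AND NOT Z) AND W) OR (((X AND Y) AND NOT Z) AND W))

There are just 2 zero rows: (0,0,0,1), (1,1,0,1). Their minterms are ¬X·¬Y·¬Z·W, X·Y·¬Z·W; the OR of those covers precisely the 0-outputs, and negating it yields H.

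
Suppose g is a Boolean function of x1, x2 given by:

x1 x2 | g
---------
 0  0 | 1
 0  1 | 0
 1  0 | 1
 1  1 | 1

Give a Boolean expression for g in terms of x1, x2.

g(x1, x2) = x2 IMPLIES x1

This is x2 → x1 (false only at 0,1).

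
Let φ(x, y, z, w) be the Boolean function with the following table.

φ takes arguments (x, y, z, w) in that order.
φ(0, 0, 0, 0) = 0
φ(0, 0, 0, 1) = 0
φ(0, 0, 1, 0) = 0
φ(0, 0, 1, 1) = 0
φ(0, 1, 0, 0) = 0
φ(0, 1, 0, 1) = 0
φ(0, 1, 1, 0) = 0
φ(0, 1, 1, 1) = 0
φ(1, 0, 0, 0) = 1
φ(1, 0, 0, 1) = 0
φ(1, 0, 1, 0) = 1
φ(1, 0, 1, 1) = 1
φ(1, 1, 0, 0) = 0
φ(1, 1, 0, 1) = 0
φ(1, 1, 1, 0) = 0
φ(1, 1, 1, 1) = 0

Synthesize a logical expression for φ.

The 1-rows are (1,0,0,0), (1,0,1,0), (1,0,1,1). Each contributes one minterm — x·¬y·¬z·¬w; x·¬y·z·¬w; x·¬y·z·w — and their disjunction is a sum-of-products form of φ.

φ(x, y, z, w) = ((((x ∧ ¬y) ∧ ¬z) ∧ ¬w) ∨ (((x ∧ ¬y) ∧ z) ∧ ¬w)) ∨ (((x ∧ ¬y) ∧ z) ∧ w)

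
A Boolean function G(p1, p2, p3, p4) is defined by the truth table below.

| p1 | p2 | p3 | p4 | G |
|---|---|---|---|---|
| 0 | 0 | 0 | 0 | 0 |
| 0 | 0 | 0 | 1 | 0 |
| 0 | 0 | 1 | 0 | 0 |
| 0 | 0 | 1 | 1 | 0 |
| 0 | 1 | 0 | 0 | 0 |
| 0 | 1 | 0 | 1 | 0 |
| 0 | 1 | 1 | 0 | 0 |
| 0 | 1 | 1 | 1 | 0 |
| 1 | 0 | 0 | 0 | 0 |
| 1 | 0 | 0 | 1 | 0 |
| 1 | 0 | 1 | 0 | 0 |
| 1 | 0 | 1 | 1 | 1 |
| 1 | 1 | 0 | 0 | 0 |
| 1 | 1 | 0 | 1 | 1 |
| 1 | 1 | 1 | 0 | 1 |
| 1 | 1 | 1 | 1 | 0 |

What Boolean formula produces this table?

G(p1, p2, p3, p4) = ((((p1 · p2') · p3) · p4) + (((p1 · p2) · p3') · p4)) + (((p1 · p2) · p3) · p4')

The 1-rows are (1,0,1,1), (1,1,0,1), (1,1,1,0). Each contributes one minterm — p1·¬p2·p3·p4; p1·p2·¬p3·p4; p1·p2·p3·¬p4 — and their disjunction is a sum-of-products form of G.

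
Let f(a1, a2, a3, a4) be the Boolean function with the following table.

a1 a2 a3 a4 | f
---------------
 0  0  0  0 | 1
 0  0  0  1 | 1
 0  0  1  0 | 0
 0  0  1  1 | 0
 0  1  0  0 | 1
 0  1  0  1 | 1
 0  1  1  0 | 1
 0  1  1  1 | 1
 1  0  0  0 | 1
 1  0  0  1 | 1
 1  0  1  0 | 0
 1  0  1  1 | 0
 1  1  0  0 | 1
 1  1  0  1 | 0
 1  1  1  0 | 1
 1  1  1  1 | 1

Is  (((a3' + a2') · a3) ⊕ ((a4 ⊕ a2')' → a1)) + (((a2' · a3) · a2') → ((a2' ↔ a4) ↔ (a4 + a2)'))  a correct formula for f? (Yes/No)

No

Check the formula against f row by row:
  a1=0, a2=0, a3=0, a4=0: formula gives 1, f = 1 ✓
  a1=0, a2=0, a3=0, a4=1: formula gives 1, f = 1 ✓
  a1=0, a2=0, a3=1, a4=0: formula gives 0, f = 0 ✓
  a1=0, a2=0, a3=1, a4=1: formula gives 1, but f = 0 ✗
Since they disagree at (0,0,1,1), the expression is not a correct formula for f.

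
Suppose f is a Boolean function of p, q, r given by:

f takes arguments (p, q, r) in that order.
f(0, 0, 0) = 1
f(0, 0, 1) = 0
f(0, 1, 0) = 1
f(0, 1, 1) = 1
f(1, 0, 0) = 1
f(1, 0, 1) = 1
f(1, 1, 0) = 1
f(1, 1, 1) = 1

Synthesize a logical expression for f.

f(p, q, r) = ¬((¬p ∧ ¬q) ∧ r)

f is 0 on exactly one input, (0,0,1), whose minterm is ¬p·¬q·r. So f is the negation of that single conjunction.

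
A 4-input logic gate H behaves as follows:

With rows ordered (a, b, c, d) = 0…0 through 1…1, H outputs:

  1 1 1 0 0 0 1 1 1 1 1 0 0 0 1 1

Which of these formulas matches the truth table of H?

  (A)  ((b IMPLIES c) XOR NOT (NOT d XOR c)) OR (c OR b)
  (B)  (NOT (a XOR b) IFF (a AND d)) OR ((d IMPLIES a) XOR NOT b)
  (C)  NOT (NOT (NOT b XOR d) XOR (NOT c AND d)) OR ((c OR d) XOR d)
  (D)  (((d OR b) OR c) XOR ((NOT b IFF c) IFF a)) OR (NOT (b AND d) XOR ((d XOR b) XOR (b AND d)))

C

(A) disagrees with H on (0,0,0,1) (formula → 0, table → 1); rule it out.
(B) disagrees with H on (0,0,0,0) (formula → 0, table → 1); rule it out.
(D) disagrees with H on (0,0,0,1) (formula → 0, table → 1); rule it out.
That leaves (C). Evaluating it on every row reproduces the table of H exactly.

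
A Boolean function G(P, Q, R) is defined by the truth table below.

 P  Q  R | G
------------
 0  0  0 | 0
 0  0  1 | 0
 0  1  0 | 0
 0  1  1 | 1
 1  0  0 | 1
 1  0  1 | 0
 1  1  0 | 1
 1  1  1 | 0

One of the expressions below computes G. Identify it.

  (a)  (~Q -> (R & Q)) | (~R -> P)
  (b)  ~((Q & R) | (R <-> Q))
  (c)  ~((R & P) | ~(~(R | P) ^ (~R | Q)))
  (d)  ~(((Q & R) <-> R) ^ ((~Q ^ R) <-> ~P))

c

(a) disagrees with G on (0,0,1) (formula → 1, table → 0); rule it out.
(b) disagrees with G on (0,0,1) (formula → 1, table → 0); rule it out.
(d) disagrees with G on (0,0,0) (formula → 1, table → 0); rule it out.
Only (c) survives; checking it on all 8 rows confirms it matches G.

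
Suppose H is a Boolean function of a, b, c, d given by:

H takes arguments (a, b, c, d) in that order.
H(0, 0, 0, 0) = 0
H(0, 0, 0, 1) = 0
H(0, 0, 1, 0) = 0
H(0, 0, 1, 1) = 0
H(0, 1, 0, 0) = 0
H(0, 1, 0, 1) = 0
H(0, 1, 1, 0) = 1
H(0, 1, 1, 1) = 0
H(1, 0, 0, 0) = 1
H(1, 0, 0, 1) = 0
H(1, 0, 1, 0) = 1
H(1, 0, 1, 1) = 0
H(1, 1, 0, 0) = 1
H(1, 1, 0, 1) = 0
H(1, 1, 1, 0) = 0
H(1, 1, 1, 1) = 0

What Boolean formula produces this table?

H=1 on 4 inputs: (0,1,1,0), (1,0,0,0), (1,0,1,0), (1,1,0,0). Reading each as a conjunction of literals (¬a·b·c·¬d, a·¬b·¬c·¬d, a·¬b·c·¬d, a·b·¬c·¬d) and taking the OR gives the canonical DNF.

H(a, b, c, d) = (((((not a and b) and c) and not d) or (((a and not b) and not c) and not d)) or (((a and not b) and c) and not d)) or (((a and b) and not c) and not d)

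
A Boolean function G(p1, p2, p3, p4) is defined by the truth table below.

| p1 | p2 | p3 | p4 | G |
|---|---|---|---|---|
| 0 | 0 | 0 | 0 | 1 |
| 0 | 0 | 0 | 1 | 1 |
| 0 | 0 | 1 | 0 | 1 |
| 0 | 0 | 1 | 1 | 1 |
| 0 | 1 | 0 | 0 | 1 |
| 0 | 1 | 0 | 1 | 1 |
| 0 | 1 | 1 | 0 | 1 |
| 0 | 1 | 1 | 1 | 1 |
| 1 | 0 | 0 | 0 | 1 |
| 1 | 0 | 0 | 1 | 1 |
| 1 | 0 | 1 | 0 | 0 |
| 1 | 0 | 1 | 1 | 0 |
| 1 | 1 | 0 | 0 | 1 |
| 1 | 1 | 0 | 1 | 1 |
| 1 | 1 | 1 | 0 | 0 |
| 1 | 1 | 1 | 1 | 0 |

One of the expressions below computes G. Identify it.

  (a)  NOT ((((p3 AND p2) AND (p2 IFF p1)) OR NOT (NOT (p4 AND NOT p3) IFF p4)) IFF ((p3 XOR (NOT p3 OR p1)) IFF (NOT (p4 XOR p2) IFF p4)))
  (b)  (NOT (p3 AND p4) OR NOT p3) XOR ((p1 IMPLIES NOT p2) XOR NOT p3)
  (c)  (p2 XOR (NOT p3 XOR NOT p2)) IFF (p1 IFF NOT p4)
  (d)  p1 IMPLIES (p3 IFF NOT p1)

(a) fails at (0,0,1,1): the formula yields 0, G is 1.
(b) fails at (0,0,1,0): the formula yields 0, G is 1.
(c) fails at (0,0,0,1): the formula yields 0, G is 1.
Only (d) survives; checking it on all 16 rows confirms it matches G.

d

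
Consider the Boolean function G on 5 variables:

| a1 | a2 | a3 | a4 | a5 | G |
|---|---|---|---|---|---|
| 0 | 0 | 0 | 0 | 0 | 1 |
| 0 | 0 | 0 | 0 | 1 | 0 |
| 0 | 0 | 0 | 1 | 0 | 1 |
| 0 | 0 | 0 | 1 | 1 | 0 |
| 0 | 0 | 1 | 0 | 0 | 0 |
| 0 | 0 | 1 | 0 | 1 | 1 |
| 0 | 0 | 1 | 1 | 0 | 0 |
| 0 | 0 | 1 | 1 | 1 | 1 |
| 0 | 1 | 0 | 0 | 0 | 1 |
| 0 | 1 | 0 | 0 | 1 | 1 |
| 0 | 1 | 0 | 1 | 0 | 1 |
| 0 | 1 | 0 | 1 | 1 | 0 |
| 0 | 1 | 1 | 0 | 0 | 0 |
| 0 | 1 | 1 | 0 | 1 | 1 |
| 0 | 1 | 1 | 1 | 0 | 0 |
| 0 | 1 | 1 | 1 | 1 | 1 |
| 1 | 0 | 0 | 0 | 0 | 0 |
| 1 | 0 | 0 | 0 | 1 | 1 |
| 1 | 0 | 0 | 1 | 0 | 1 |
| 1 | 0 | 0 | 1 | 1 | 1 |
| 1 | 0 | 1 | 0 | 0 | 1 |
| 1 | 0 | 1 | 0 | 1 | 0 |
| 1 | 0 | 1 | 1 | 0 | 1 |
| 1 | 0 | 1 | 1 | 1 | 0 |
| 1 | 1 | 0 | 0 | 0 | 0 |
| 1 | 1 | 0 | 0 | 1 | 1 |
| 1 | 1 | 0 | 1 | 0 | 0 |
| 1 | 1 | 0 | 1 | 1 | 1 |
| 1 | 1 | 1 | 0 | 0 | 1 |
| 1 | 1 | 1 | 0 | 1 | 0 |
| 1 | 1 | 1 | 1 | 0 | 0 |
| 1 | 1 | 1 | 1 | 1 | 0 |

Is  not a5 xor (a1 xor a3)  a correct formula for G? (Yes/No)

Test each input against both G and the formula:
  a1=0, a2=0, a3=0, a4=0, a5=0: formula gives 1, G = 1 ✓
  a1=0, a2=0, a3=0, a4=0, a5=1: formula gives 0, G = 0 ✓
  a1=0, a2=0, a3=0, a4=1, a5=0: formula gives 1, G = 1 ✓
  a1=0, a2=0, a3=0, a4=1, a5=1: formula gives 0, G = 0 ✓
  …
  a1=0, a2=1, a3=0, a4=0, a5=1: formula gives 0, but G = 1 ✗
Since they disagree at (0,1,0,0,1), the expression is not a correct formula for G.

No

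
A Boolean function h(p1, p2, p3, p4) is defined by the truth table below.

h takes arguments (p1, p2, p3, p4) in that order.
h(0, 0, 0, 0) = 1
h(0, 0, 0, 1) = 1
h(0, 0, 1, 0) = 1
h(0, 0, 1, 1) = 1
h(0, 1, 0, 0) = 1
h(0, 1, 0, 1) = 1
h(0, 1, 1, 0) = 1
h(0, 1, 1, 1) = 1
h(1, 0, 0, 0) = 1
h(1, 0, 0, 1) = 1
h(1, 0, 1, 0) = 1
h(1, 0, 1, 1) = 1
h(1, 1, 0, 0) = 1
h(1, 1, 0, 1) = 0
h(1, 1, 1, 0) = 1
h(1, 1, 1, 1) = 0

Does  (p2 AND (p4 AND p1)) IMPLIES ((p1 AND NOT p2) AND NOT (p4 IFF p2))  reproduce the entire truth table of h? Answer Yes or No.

Yes

Test each input against both h and the formula:
  p1=0, p2=0, p3=0, p4=0: formula gives 1, h = 1 ✓
  p1=0, p2=0, p3=0, p4=1: formula gives 1, h = 1 ✓
  p1=0, p2=0, p3=1, p4=0: formula gives 1, h = 1 ✓
  p1=0, p2=0, p3=1, p4=1: formula gives 1, h = 1 ✓
  …and likewise for the remaining 12 rows.
Every row agrees, so the formula is equivalent.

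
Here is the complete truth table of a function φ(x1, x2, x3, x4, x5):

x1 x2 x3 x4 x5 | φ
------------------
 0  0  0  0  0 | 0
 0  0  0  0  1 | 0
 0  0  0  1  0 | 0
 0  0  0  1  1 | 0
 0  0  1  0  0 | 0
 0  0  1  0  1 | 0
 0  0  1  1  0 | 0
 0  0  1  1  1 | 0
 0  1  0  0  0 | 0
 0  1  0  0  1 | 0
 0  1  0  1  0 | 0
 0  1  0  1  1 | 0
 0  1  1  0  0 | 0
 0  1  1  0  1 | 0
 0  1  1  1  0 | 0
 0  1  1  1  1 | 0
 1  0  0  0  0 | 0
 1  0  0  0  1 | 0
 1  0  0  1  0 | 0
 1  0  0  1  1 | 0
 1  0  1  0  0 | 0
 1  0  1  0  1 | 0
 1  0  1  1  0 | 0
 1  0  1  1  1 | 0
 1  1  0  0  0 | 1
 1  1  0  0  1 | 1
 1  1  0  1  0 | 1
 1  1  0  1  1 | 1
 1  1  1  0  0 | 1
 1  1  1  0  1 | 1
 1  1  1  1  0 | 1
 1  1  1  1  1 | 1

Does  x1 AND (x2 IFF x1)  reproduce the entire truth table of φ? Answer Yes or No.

Test each input against both φ and the formula:
  x1=0, x2=0, x3=0, x4=0, x5=0: formula gives 0, φ = 0 ✓
  x1=0, x2=0, x3=0, x4=0, x5=1: formula gives 0, φ = 0 ✓
  x1=0, x2=0, x3=0, x4=1, x5=0: formula gives 0, φ = 0 ✓
  x1=0, x2=0, x3=0, x4=1, x5=1: formula gives 0, φ = 0 ✓
  … (the remaining 28 rows also agree.)
Every row agrees, so the formula is equivalent.

Yes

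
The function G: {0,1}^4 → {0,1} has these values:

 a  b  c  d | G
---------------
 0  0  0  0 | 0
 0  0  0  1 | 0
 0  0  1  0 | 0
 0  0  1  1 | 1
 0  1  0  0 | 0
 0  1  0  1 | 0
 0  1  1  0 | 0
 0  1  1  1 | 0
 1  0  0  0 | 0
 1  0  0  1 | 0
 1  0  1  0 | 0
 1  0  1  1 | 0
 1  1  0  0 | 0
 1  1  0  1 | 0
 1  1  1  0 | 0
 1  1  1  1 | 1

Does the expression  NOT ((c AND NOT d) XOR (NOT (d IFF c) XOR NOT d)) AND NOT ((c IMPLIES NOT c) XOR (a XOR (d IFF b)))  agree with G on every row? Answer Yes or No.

Check the formula against G row by row:
  a=0, b=0, c=0, d=0: formula gives 0, G = 0 ✓
  a=0, b=0, c=0, d=1: formula gives 0, G = 0 ✓
  a=0, b=0, c=1, d=0: formula gives 0, G = 0 ✓
  a=0, b=0, c=1, d=1: formula gives 1, G = 1 ✓
  … (the remaining 12 rows also agree.)
No disagreement on any input; they are logically equivalent.

Yes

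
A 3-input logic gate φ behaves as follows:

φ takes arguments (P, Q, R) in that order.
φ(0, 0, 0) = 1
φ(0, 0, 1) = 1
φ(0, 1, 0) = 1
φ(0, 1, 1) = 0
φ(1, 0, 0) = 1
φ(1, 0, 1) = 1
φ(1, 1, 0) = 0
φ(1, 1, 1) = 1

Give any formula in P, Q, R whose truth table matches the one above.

φ(P, Q, R) = ¬(((¬P ∧ Q) ∧ R) ∨ ((P ∧ Q) ∧ ¬R))

There are just 2 zero rows: (0,1,1), (1,1,0). Their minterms are ¬P·Q·R, P·Q·¬R; the OR of those covers precisely the 0-outputs, and negating it yields φ.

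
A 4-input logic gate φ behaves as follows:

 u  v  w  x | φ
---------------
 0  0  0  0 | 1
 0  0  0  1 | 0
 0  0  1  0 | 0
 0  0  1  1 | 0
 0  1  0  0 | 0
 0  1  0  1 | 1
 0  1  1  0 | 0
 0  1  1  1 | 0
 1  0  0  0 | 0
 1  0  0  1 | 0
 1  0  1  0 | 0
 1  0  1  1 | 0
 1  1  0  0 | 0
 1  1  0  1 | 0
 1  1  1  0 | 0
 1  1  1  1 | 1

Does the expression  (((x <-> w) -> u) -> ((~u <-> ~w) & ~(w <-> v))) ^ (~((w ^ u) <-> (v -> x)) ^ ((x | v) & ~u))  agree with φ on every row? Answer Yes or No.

Check the formula against φ row by row:
  u=0, v=0, w=0, x=0: formula gives 0, but φ = 1 ✗
A single disagreement suffices: at (0,0,0,0) they differ, so the formula does not compute φ.

No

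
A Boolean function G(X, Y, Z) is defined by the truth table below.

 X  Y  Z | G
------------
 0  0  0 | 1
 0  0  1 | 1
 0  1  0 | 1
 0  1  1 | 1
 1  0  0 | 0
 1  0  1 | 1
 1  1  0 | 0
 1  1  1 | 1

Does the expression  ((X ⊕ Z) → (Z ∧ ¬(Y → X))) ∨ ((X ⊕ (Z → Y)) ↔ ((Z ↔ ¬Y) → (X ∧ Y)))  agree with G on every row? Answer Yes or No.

Evaluate ((X ⊕ Z) → (Z ∧ ¬(Y → X))) ∨ ((X ⊕ (Z → Y)) ↔ ((Z ↔ ¬Y) → (X ∧ Y))) on each row and compare to G:
  X=0, Y=0, Z=0: formula gives 1, G = 1 ✓
  X=0, Y=0, Z=1: formula gives 1, G = 1 ✓
  X=0, Y=1, Z=0: formula gives 1, G = 1 ✓
  X=0, Y=1, Z=1: formula gives 1, G = 1 ✓
  X=1, Y=0, Z=0: formula gives 0, G = 0 ✓
  …and likewise for the remaining 3 rows.
All 8 rows match — the expression computes G exactly.

Yes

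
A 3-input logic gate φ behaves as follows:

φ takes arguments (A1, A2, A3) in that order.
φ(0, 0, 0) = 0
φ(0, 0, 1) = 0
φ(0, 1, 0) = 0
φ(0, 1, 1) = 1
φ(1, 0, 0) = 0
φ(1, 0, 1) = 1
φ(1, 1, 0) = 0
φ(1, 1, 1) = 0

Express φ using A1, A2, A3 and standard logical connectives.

φ=1 on 2 inputs: (0,1,1), (1,0,1). Reading each as a conjunction of literals (¬A1·A2·A3, A1·¬A2·A3) and taking the OR gives the canonical DNF.

φ(A1, A2, A3) = ((A1' · A2) · A3) + ((A1 · A2') · A3)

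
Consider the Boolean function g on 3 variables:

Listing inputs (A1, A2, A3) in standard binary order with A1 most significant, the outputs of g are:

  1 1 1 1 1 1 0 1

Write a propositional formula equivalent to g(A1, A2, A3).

g(A1, A2, A3) = ((A1 · A2) · A3')'

Only row (1,1,0) gives 0. So g is 1 everywhere except there — the complement of the minterm A1·A2·¬A3.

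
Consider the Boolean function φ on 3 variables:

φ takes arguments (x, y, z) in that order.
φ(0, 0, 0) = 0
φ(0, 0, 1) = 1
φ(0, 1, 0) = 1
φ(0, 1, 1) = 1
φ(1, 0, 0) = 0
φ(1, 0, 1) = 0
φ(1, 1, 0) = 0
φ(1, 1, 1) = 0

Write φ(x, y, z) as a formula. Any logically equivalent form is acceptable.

φ(x, y, z) = (((not x and not y) and z) or ((not x and y) and not z)) or ((not x and y) and z)

The 1-rows are (0,0,1), (0,1,0), (0,1,1). Each contributes one minterm — ¬x·¬y·z; ¬x·y·¬z; ¬x·y·z — and their disjunction is a sum-of-products form of φ.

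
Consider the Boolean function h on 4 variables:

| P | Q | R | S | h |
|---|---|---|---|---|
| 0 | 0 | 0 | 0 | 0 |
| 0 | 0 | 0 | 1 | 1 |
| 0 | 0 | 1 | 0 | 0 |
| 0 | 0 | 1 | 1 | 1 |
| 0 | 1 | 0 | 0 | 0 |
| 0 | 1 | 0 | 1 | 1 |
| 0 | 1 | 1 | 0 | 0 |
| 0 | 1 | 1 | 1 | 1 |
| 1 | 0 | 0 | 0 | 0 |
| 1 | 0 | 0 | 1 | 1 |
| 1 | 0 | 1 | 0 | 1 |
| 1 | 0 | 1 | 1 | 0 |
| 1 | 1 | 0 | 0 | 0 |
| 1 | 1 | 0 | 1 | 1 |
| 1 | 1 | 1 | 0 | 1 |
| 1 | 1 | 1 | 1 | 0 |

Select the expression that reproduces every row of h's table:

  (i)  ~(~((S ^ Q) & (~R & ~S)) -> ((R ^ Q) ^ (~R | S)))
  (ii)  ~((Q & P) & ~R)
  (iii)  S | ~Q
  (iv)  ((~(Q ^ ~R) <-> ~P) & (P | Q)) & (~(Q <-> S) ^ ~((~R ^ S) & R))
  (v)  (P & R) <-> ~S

v

(i) disagrees with h on (0,0,0,1) (formula → 0, table → 1); rule it out.
(ii) disagrees with h on (0,0,0,0) (formula → 1, table → 0); rule it out.
(iii) disagrees with h on (0,0,0,0) (formula → 1, table → 0); rule it out.
(iv) disagrees with h on (0,0,0,1) (formula → 0, table → 1); rule it out.
(v) is the remaining candidate, and it agrees with h on all 16 inputs.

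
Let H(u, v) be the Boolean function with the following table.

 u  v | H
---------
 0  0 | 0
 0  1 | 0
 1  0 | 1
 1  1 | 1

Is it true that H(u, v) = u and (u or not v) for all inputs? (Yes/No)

Evaluate u and (u or not v) on each row and compare to H:
  u=0, v=0: formula gives 0, H = 0 ✓
  u=0, v=1: formula gives 0, H = 0 ✓
  u=1, v=0: formula gives 1, H = 1 ✓
  u=1, v=1: formula gives 1, H = 1 ✓
Every row agrees, so the formula is equivalent.

Yes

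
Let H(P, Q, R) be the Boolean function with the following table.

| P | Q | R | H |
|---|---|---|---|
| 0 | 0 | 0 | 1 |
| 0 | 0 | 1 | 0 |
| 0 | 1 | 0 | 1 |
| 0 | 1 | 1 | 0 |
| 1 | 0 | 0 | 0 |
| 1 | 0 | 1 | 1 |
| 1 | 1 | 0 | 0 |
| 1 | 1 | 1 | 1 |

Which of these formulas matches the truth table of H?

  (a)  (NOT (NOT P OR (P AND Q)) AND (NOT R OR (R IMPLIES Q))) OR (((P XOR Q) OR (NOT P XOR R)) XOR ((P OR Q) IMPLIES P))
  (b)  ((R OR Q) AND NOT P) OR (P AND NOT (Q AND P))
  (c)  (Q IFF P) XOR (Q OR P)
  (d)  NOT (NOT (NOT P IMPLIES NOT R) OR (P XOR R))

(a) fails at (0,0,0): the formula yields 0, H is 1.
(b) fails at (0,0,0): the formula yields 0, H is 1.
(c) fails at (0,0,1): the formula yields 1, H is 0.
(d) is the remaining candidate, and it agrees with H on all 8 inputs.

d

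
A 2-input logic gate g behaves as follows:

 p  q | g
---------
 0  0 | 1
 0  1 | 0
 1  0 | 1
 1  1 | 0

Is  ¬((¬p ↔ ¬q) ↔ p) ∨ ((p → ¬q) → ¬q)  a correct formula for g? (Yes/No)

Check the formula against g row by row:
  p=0, q=0: formula gives 1, g = 1 ✓
  p=0, q=1: formula gives 0, g = 0 ✓
  p=1, q=0: formula gives 1, g = 1 ✓
  p=1, q=1: formula gives 1, but g = 0 ✗
Since they disagree at (1,1), the expression is not a correct formula for g.

No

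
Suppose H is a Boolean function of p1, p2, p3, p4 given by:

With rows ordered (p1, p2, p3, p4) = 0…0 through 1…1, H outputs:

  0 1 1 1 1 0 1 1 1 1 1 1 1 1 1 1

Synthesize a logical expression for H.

H(p1, p2, p3, p4) = not ((((not p1 and not p2) and not p3) and not p4) or (((not p1 and p2) and not p3) and p4))

There are just 2 zero rows: (0,0,0,0), (0,1,0,1). Their minterms are ¬p1·¬p2·¬p3·¬p4, ¬p1·p2·¬p3·p4; the OR of those covers precisely the 0-outputs, and negating it yields H.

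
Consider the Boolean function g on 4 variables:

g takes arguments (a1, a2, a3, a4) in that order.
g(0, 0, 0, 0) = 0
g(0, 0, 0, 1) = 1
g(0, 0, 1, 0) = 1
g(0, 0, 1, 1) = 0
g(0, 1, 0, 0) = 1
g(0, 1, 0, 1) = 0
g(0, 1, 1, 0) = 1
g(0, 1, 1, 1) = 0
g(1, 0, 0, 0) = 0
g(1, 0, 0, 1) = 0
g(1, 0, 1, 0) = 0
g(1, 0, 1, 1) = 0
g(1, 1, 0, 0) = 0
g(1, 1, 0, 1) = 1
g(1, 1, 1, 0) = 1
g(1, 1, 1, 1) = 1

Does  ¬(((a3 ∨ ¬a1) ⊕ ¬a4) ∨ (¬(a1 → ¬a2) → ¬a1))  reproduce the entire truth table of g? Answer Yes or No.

No

Evaluate ¬(((a3 ∨ ¬a1) ⊕ ¬a4) ∨ (¬(a1 → ¬a2) → ¬a1)) on each row and compare to g:
  a1=0, a2=0, a3=0, a4=0: formula gives 0, g = 0 ✓
  a1=0, a2=0, a3=0, a4=1: formula gives 0, but g = 1 ✗
Row (0,0,0,1) is a counterexample, so the formula is not equivalent to g.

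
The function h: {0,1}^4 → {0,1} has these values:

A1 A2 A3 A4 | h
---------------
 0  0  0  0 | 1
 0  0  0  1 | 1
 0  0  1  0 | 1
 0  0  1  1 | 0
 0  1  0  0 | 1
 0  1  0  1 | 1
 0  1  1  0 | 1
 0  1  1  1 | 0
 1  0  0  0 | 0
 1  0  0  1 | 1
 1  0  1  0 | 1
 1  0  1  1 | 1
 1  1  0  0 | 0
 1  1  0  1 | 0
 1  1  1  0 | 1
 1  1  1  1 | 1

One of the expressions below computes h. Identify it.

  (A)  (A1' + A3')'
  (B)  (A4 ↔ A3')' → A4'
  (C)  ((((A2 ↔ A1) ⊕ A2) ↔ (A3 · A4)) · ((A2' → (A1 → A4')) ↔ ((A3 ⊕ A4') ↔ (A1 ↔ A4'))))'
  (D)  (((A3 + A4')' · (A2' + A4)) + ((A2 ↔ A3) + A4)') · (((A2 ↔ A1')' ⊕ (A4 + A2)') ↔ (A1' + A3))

(A) fails at (0,0,0,0): the formula yields 0, h is 1.
(B) fails at (1,0,0,0): the formula yields 1, h is 0.
(D) fails at (0,0,0,0): the formula yields 0, h is 1.
(C) is the remaining candidate, and it agrees with h on all 16 inputs.

C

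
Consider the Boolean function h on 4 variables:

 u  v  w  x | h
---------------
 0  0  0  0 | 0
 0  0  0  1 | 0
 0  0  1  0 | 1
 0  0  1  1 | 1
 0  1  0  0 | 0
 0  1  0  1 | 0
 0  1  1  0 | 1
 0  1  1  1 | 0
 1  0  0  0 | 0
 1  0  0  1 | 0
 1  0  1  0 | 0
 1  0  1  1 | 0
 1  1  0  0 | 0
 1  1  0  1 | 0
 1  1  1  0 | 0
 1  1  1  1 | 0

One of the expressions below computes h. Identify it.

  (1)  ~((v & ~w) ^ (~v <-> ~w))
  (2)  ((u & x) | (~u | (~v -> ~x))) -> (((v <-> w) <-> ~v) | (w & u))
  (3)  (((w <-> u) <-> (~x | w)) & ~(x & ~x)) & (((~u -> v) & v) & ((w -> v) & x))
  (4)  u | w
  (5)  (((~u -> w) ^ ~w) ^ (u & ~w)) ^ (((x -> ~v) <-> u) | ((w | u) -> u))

5

(1) fails at (0,1,1,0): the formula yields 0, h is 1.
(2) fails at (0,0,0,0): the formula yields 1, h is 0.
(3) fails at (0,0,1,0): the formula yields 0, h is 1.
(4) fails at (0,1,1,1): the formula yields 1, h is 0.
Only (5) survives; checking it on all 16 rows confirms it matches h.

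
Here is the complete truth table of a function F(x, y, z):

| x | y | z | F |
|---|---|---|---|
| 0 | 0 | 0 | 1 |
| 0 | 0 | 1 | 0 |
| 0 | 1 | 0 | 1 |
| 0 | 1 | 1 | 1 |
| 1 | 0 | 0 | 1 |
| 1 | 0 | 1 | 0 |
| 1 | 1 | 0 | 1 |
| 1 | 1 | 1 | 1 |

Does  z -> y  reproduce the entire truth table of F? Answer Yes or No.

Yes

Evaluate z -> y on each row and compare to F:
  x=0, y=0, z=0: formula gives 1, F = 1 ✓
  x=0, y=0, z=1: formula gives 0, F = 0 ✓
  x=0, y=1, z=0: formula gives 1, F = 1 ✓
  x=0, y=1, z=1: formula gives 1, F = 1 ✓
  x=1, y=0, z=0: formula gives 1, F = 1 ✓
  … (the remaining 3 rows also agree.)
All 8 rows match — the expression computes F exactly.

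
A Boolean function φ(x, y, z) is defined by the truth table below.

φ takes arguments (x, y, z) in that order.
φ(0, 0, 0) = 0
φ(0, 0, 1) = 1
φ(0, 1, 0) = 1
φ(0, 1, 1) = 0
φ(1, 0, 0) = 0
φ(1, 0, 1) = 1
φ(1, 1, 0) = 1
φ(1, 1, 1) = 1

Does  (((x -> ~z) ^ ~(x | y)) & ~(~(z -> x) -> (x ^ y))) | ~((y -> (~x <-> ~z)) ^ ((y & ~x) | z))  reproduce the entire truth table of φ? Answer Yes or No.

Yes

Test each input against both φ and the formula:
  x=0, y=0, z=0: formula gives 0, φ = 0 ✓
  x=0, y=0, z=1: formula gives 1, φ = 1 ✓
  x=0, y=1, z=0: formula gives 1, φ = 1 ✓
  x=0, y=1, z=1: formula gives 0, φ = 0 ✓
  x=1, y=0, z=0: formula gives 0, φ = 0 ✓
  …and likewise for the remaining 3 rows.
Every row agrees, so the formula is equivalent.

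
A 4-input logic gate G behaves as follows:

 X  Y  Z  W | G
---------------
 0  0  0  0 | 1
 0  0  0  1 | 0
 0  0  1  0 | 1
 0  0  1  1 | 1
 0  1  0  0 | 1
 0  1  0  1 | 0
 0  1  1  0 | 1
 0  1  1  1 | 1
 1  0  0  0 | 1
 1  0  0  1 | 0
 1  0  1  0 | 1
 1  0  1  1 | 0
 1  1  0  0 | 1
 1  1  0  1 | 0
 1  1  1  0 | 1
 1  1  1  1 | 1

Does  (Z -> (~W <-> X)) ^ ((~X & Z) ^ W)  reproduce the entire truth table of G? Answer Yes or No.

Evaluate (Z -> (~W <-> X)) ^ ((~X & Z) ^ W) on each row and compare to G:
  X=0, Y=0, Z=0, W=0: formula gives 1, G = 1 ✓
  X=0, Y=0, Z=0, W=1: formula gives 0, G = 0 ✓
  X=0, Y=0, Z=1, W=0: formula gives 1, G = 1 ✓
  X=0, Y=0, Z=1, W=1: formula gives 1, G = 1 ✓
  …
  X=1, Y=0, Z=1, W=1: formula gives 1, but G = 0 ✗
Row (1,0,1,1) is a counterexample, so the formula is not equivalent to G.

No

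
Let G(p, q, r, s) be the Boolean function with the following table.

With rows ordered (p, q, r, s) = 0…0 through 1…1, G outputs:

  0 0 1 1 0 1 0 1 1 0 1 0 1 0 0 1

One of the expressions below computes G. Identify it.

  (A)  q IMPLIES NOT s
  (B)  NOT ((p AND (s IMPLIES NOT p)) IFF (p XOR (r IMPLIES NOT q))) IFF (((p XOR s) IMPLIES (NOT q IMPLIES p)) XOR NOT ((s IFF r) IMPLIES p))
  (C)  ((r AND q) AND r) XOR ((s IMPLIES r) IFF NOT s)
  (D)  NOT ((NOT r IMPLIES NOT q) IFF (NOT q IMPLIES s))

(A) fails at (0,0,0,0): the formula yields 1, G is 0.
(C) fails at (0,0,0,0): the formula yields 1, G is 0.
(D) fails at (0,0,0,0): the formula yields 1, G is 0.
(B) is the remaining candidate, and it agrees with G on all 16 inputs.

B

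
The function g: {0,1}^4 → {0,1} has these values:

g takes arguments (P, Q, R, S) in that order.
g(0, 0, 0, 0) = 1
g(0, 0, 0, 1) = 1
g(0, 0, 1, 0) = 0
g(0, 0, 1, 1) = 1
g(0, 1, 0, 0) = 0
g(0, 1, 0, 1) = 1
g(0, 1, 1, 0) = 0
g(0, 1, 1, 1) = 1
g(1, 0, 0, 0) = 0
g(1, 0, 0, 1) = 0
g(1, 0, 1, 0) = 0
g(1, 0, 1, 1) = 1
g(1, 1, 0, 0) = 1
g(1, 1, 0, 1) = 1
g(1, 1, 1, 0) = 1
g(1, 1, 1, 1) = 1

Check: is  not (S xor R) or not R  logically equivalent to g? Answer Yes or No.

Evaluate not (S xor R) or not R on each row and compare to g:
  P=0, Q=0, R=0, S=0: formula gives 1, g = 1 ✓
  P=0, Q=0, R=0, S=1: formula gives 1, g = 1 ✓
  P=0, Q=0, R=1, S=0: formula gives 0, g = 0 ✓
  P=0, Q=0, R=1, S=1: formula gives 1, g = 1 ✓
  P=0, Q=1, R=0, S=0: formula gives 1, but g = 0 ✗
Since they disagree at (0,1,0,0), the expression is not a correct formula for g.

No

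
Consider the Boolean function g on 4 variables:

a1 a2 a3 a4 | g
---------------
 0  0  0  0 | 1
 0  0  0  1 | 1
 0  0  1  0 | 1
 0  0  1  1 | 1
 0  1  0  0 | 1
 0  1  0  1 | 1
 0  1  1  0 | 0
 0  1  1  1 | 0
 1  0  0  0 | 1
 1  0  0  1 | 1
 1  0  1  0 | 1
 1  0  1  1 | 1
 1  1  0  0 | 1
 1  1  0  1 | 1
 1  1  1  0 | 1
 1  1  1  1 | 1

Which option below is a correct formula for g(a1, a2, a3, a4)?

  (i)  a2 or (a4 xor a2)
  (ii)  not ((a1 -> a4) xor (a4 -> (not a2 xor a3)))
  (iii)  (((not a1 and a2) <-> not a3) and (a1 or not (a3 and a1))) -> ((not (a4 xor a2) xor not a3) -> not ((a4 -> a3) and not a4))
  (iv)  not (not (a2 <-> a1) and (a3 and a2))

iv

(i) disagrees with g on (0,0,0,0) (formula → 0, table → 1); rule it out.
(ii) disagrees with g on (0,0,1,1) (formula → 0, table → 1); rule it out.
(iii) disagrees with g on (0,0,1,0) (formula → 0, table → 1); rule it out.
(iv) is the remaining candidate, and it agrees with g on all 16 inputs.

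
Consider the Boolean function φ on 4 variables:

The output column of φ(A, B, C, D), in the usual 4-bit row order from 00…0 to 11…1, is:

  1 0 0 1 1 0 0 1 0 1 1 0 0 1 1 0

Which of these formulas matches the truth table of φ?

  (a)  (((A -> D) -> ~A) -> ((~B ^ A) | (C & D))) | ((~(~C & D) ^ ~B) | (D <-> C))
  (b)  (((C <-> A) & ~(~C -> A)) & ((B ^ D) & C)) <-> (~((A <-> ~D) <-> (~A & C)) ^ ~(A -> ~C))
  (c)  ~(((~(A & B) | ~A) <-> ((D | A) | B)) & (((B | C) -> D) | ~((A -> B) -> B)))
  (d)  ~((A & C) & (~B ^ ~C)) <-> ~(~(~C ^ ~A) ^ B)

(a): at (0,0,0,1) it gives 1, but φ = 0 — eliminated.
(c): at (0,0,1,0) it gives 1, but φ = 0 — eliminated.
(d): at (0,0,0,0) it gives 0, but φ = 1 — eliminated.
That leaves (b). Evaluating it on every row reproduces the table of φ exactly.

b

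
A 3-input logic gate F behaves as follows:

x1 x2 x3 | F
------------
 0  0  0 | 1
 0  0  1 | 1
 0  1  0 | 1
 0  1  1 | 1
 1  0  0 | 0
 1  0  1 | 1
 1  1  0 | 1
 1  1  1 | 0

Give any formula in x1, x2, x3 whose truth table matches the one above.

F(x1, x2, x3) = NOT (((x1 AND NOT x2) AND NOT x3) OR ((x1 AND x2) AND x3))

F is 0 on only 2 rows — (1,0,0), (1,1,1). Writing each as a minterm (x1·¬x2·¬x3, x1·x2·x3) and OR-ing them characterizes exactly where F=0, so F is the negation of that disjunction.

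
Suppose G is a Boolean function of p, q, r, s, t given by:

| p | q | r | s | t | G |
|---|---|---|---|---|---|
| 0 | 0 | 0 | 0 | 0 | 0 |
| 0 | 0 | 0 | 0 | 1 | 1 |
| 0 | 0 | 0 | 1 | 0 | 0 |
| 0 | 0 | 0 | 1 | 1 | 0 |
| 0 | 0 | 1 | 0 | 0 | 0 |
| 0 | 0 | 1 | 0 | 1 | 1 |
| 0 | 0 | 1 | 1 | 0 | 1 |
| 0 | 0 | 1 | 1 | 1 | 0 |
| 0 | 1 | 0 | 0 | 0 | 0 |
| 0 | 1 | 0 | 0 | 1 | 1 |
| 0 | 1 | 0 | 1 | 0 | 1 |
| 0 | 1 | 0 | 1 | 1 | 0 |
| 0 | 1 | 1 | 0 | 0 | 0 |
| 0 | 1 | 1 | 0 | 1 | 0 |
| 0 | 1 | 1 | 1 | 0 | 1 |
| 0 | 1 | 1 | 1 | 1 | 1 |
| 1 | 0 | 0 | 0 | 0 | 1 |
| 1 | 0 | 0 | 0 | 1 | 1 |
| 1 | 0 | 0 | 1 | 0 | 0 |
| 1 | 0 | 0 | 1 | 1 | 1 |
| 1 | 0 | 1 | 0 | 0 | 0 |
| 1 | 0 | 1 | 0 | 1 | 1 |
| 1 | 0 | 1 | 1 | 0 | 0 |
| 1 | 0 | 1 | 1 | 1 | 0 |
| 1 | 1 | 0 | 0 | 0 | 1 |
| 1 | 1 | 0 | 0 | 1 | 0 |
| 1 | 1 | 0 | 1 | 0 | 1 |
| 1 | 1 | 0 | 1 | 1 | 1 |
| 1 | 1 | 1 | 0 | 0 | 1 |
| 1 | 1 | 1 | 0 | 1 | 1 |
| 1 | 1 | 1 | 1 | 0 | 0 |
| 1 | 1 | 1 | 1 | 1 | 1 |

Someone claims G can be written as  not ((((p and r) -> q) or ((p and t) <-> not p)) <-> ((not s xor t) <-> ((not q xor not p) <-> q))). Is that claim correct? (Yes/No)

Evaluate not ((((p and r) -> q) or ((p and t) <-> not p)) <-> ((not s xor t) <-> ((not q xor not p) <-> q))) on each row and compare to G:
  p=0, q=0, r=0, s=0, t=0: formula gives 0, G = 0 ✓
  p=0, q=0, r=0, s=0, t=1: formula gives 1, G = 1 ✓
  p=0, q=0, r=0, s=1, t=0: formula gives 1, but G = 0 ✗
A single disagreement suffices: at (0,0,0,1,0) they differ, so the formula does not compute G.

No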